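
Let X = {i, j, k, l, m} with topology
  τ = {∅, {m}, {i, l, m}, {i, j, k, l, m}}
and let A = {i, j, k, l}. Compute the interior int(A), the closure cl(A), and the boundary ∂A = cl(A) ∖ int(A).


int(A) = ∅, cl(A) = {i, j, k, l}, ∂A = {i, j, k, l}.

Closed sets in (X, τ) are complements of opens:
  closed(X, τ) = {∅, {j, k}, {i, j, k, l}, {i, j, k, l, m}}.
int(A) = ⋃ {U ∈ τ : U ⊆ A}. Opens contained in A: ∅.
Taking the union of these: int(A) = ∅.
cl(A) = ⋂ {C closed : A ⊆ C}. Closed sets containing A: {i, j, k, l}, {i, j, k, l, m}.
Intersecting these: cl(A) = {i, j, k, l}.
∂A = cl(A) ∖ int(A) = {i, j, k, l} ∖ ∅ = {i, j, k, l}.


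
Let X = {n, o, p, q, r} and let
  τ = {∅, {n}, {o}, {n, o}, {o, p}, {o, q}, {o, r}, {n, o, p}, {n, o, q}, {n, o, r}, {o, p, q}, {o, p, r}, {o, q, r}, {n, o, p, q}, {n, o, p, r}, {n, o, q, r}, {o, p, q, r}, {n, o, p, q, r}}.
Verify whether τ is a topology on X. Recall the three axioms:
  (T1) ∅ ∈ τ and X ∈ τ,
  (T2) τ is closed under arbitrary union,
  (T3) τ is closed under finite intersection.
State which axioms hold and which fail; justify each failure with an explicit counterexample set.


τ IS a topology on X.

Axiom (T1): ∅ ∈ τ? Yes; X ∈ τ? Yes.
Axiom (T2/T3): check pairwise unions and intersections of members of τ.
All pairwise intersections and unions checked — each lies in τ. Therefore τ satisfies (T1), (T2), (T3): it IS a topology on X.


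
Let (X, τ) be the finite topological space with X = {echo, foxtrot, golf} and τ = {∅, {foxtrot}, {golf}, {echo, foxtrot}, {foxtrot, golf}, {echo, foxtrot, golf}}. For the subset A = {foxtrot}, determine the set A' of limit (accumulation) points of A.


A' = {echo}

For each x ∈ X, list the open sets U ∈ τ with x ∈ U, then check whether U ∩ (A ∖ {x}) ≠ ∅ for every such U.
  x = echo: opens ∋ x are {echo, foxtrot}, {echo, foxtrot, golf}; each meets A ∖ {echo}, so x IS a limit point.
  x = foxtrot: open {foxtrot} ∋ x has {foxtrot} ∩ (A ∖ {foxtrot}) = ∅, so x is NOT a limit point.
  x = golf: open {golf} ∋ x has {golf} ∩ (A ∖ {golf}) = ∅, so x is NOT a limit point.
Collecting: A' = {echo}.


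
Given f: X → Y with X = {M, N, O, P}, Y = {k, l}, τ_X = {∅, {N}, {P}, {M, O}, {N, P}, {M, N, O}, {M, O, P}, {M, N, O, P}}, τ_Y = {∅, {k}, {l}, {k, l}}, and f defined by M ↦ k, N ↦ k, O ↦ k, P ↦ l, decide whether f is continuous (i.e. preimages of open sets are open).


f IS continuous.

Compute f^{-1}(U) for each U ∈ τ_Y:
  U = ∅: f^{-1}(U) = ∅ ∈ τ_X ✓.
  U = {k}: f^{-1}(U) = {M, N, O} ∈ τ_X ✓.
  U = {l}: f^{-1}(U) = {P} ∈ τ_X ✓.
  U = {k, l}: f^{-1}(U) = {M, N, O, P} ∈ τ_X ✓.
Every preimage lies in τ_X, so f IS continuous.


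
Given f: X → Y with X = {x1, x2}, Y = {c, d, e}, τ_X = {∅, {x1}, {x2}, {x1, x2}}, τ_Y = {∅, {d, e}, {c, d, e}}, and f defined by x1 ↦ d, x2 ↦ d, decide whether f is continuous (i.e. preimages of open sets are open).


f IS continuous.

Compute f^{-1}(U) for each U ∈ τ_Y:
  U = ∅: f^{-1}(U) = ∅ ∈ τ_X ✓.
  U = {d, e}: f^{-1}(U) = {x1, x2} ∈ τ_X ✓.
  U = {c, d, e}: f^{-1}(U) = {x1, x2} ∈ τ_X ✓.
Every preimage lies in τ_X, so f IS continuous.


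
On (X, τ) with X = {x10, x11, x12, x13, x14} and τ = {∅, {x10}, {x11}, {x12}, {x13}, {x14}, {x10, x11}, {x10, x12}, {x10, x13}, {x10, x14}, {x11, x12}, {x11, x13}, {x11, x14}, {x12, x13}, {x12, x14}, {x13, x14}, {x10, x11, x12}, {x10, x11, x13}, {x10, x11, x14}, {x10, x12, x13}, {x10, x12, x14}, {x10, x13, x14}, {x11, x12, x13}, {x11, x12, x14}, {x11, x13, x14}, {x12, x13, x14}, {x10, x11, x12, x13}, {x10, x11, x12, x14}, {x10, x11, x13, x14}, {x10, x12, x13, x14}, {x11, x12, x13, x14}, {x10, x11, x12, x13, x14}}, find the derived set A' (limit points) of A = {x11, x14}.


A' = ∅

For each x ∈ X, list the open sets U ∈ τ with x ∈ U, then check whether U ∩ (A ∖ {x}) ≠ ∅ for every such U.
  x = x10: open {x10} ∋ x has {x10} ∩ (A ∖ {x10}) = ∅, so x is NOT a limit point.
  x = x11: open {x11} ∋ x has {x11} ∩ (A ∖ {x11}) = ∅, so x is NOT a limit point.
  x = x12: open {x12} ∋ x has {x12} ∩ (A ∖ {x12}) = ∅, so x is NOT a limit point.
  x = x13: open {x13} ∋ x has {x13} ∩ (A ∖ {x13}) = ∅, so x is NOT a limit point.
  x = x14: open {x14} ∋ x has {x14} ∩ (A ∖ {x14}) = ∅, so x is NOT a limit point.
Collecting: A' = ∅.


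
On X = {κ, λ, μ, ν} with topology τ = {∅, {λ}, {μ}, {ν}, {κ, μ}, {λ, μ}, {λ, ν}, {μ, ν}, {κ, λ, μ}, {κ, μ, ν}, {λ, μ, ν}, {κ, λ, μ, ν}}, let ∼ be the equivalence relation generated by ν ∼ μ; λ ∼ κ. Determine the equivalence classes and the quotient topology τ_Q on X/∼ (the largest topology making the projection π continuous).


X/∼ = {[κ=λ], [μ=ν]}; |τ_Q| = 3.

Equivalence classes: [κ=λ], [μ=ν].
Quotient map π: X → X/∼ sends κ ↦ [κ=λ], λ ↦ [κ=λ], μ ↦ [μ=ν], ν ↦ [μ=ν].
For each subset V ⊆ X/∼, compute π^{-1}(V) ⊆ X and check whether π^{-1}(V) ∈ τ. V is open in τ_Q iff π^{-1}(V) ∈ τ.
  V = {}: π^{-1}(V) = ∅ ∈ τ ✓.
  V = {[κ=λ]}: π^{-1}(V) = {κ, λ} ∉ τ ✗.
  V = {[μ=ν]}: π^{-1}(V) = {μ, ν} ∈ τ ✓.
  V = {[κ=λ], [μ=ν]}: π^{-1}(V) = {κ, λ, μ, ν} ∈ τ ✓.
Open sets in the quotient: τ_Q = {{}, {[μ=ν]}, {[κ=λ], [μ=ν]}} (3 elements).


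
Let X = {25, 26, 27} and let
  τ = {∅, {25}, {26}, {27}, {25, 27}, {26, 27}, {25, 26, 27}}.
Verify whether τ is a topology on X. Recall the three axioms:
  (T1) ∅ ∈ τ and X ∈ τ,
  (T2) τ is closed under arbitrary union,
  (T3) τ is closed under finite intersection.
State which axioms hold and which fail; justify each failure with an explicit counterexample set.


τ is NOT a topology on X.

Axiom (T1): ∅ ∈ τ? Yes; X ∈ τ? Yes.
Axiom (T2/T3): check pairwise unions and intersections of members of τ.
Counterexample for (T2): {25} ∪ {26} = {25, 26} ∉ τ. Therefore τ is NOT a topology.


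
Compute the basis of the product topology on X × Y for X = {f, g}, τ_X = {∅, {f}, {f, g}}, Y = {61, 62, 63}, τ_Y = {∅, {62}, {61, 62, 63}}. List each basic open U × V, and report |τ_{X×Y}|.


Basis B = {∅ × ∅, {f} × {62}, {f, g} × {62}, {f} × {61, 62, 63}, {f, g} × {61, 62, 63}}; |τ_{X×Y}| = 6.

Enumerate products U × V with U ∈ τ_X, V ∈ τ_Y (deduplicated):
  ∅ × ∅ = {} (∅)
  {f} × {62} = {(f,62)}
  {f, g} × {62} = {(f,62), (g,62)}
  {f} × {61, 62, 63} = {(f,61), (f,62), (f,63)}
  {f, g} × {61, 62, 63} = {(f,61), (f,62), (f,63), (g,61), (g,62), (g,63)}
These 5 distinct sets form the basis B.
Close under arbitrary unions to get τ_{X×Y}; counting gives |τ_{X×Y}| = 6.


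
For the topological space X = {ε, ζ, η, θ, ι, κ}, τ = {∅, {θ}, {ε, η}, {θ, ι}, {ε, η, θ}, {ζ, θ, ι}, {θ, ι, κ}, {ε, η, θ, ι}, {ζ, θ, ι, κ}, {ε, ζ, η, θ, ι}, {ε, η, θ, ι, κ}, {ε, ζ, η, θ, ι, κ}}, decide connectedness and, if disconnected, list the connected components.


(X, τ) is disconnected; components = [{ε, η}, {ζ, θ, ι, κ}].

Find clopen sets (U ∈ τ with X ∖ U ∈ τ):
  U = ∅, X ∖ U = {ε, ζ, η, θ, ι, κ} — both open, so U is clopen.
  U = {ε, η}, X ∖ U = {ζ, θ, ι, κ} — both open, so U is clopen.
  U = {ζ, θ, ι, κ}, X ∖ U = {ε, η} — both open, so U is clopen.
  U = {ε, ζ, η, θ, ι, κ}, X ∖ U = ∅ — both open, so U is clopen.
Nontrivial clopen(s) exist: e.g. {ζ, θ, ι, κ}. So (X, τ) is disconnected.
Compute connected components by grouping points that agree on all clopens:
  component: {ε, η}
  component: {ζ, θ, ι, κ}


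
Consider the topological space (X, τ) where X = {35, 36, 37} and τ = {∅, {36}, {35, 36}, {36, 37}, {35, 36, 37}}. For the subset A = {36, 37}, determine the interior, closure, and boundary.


int(A) = {36, 37}, cl(A) = {35, 36, 37}, ∂A = {35}.

Closed sets in (X, τ) are complements of opens:
  closed(X, τ) = {∅, {35}, {37}, {35, 37}, {35, 36, 37}}.
int(A) = ⋃ {U ∈ τ : U ⊆ A}. Opens contained in A: ∅, {36}, {36, 37}.
Taking the union of these: int(A) = {36, 37}.
cl(A) = ⋂ {C closed : A ⊆ C}. Closed sets containing A: {35, 36, 37}.
Intersecting these: cl(A) = {35, 36, 37}.
∂A = cl(A) ∖ int(A) = {35, 36, 37} ∖ {36, 37} = {35}.


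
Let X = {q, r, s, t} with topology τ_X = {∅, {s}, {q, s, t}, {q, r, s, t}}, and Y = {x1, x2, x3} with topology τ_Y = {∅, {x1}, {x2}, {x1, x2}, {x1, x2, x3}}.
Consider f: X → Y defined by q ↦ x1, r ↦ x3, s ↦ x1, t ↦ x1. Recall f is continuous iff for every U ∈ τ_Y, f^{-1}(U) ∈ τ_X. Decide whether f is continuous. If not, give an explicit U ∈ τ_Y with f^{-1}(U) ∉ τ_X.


f IS continuous.

Compute f^{-1}(U) for each U ∈ τ_Y:
  U = ∅: f^{-1}(U) = ∅ ∈ τ_X ✓.
  U = {x1}: f^{-1}(U) = {q, s, t} ∈ τ_X ✓.
  U = {x2}: f^{-1}(U) = ∅ ∈ τ_X ✓.
  U = {x1, x2}: f^{-1}(U) = {q, s, t} ∈ τ_X ✓.
  U = {x1, x2, x3}: f^{-1}(U) = {q, r, s, t} ∈ τ_X ✓.
Every preimage lies in τ_X, so f IS continuous.


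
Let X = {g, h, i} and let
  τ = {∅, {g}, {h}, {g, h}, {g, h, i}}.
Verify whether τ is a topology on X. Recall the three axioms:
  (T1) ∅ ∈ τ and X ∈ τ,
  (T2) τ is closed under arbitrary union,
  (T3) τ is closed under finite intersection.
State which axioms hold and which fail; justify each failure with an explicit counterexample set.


τ IS a topology on X.

Axiom (T1): ∅ ∈ τ? Yes; X ∈ τ? Yes.
Axiom (T2/T3): check pairwise unions and intersections of members of τ.
All pairwise intersections and unions checked — each lies in τ. Therefore τ satisfies (T1), (T2), (T3): it IS a topology on X.


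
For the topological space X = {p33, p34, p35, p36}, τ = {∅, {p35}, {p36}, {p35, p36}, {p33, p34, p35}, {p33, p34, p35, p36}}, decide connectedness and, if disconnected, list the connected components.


(X, τ) is disconnected; components = [{p36}, {p33, p34, p35}].

Find clopen sets (U ∈ τ with X ∖ U ∈ τ):
  U = ∅, X ∖ U = {p33, p34, p35, p36} — both open, so U is clopen.
  U = {p36}, X ∖ U = {p33, p34, p35} — both open, so U is clopen.
  U = {p33, p34, p35}, X ∖ U = {p36} — both open, so U is clopen.
  U = {p33, p34, p35, p36}, X ∖ U = ∅ — both open, so U is clopen.
Nontrivial clopen(s) exist: e.g. {p36}. So (X, τ) is disconnected.
Compute connected components by grouping points that agree on all clopens:
  component: {p36}
  component: {p33, p34, p35}


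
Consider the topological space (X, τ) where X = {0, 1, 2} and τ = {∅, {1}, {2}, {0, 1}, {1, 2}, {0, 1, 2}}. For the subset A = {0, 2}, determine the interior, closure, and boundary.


int(A) = {2}, cl(A) = {0, 2}, ∂A = {0}.

Closed sets in (X, τ) are complements of opens:
  closed(X, τ) = {∅, {0}, {2}, {0, 1}, {0, 2}, {0, 1, 2}}.
int(A) = ⋃ {U ∈ τ : U ⊆ A}. Opens contained in A: ∅, {2}.
Taking the union of these: int(A) = {2}.
cl(A) = ⋂ {C closed : A ⊆ C}. Closed sets containing A: {0, 2}, {0, 1, 2}.
Intersecting these: cl(A) = {0, 2}.
∂A = cl(A) ∖ int(A) = {0, 2} ∖ {2} = {0}.


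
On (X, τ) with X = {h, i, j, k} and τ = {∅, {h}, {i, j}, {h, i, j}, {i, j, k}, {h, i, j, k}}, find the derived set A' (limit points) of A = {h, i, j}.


A' = {i, j, k}

For each x ∈ X, list the open sets U ∈ τ with x ∈ U, then check whether U ∩ (A ∖ {x}) ≠ ∅ for every such U.
  x = h: open {h} ∋ x has {h} ∩ (A ∖ {h}) = ∅, so x is NOT a limit point.
  x = i: opens ∋ x are {i, j}, {h, i, j}, {i, j, k}, {h, i, j, k}; each meets A ∖ {i}, so x IS a limit point.
  x = j: opens ∋ x are {i, j}, {h, i, j}, {i, j, k}, {h, i, j, k}; each meets A ∖ {j}, so x IS a limit point.
  x = k: opens ∋ x are {i, j, k}, {h, i, j, k}; each meets A ∖ {k}, so x IS a limit point.
Collecting: A' = {i, j, k}.


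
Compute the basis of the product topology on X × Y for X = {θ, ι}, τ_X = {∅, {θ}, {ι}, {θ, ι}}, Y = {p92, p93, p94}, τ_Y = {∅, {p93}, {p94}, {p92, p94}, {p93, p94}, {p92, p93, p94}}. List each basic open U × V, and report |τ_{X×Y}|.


Basis B = {∅ × ∅, {θ} × {p93}, {θ} × {p94}, {ι} × {p93}, {ι} × {p94}, {θ} × {p92, p94}, {θ} × {p93, p94}, {θ, ι} × {p93}, {θ, ι} × {p94}, {ι} × {p92, p94}, {ι} × {p93, p94}, {θ} × {p92, p93, p94}, {ι} × {p92, p93, p94}, {θ, ι} × {p92, p94}, {θ, ι} × {p93, p94}, {θ, ι} × {p92, p93, p94}}; |τ_{X×Y}| = 36.

Enumerate products U × V with U ∈ τ_X, V ∈ τ_Y (deduplicated):
  ∅ × ∅ = {} (∅)
  {θ} × {p93} = {(θ,p93)}
  {θ} × {p94} = {(θ,p94)}
  {ι} × {p93} = {(ι,p93)}
  {ι} × {p94} = {(ι,p94)}
  {θ} × {p92, p94} = {(θ,p92), (θ,p94)}
  {θ} × {p93, p94} = {(θ,p93), (θ,p94)}
  {θ, ι} × {p93} = {(θ,p93), (ι,p93)}
  {θ, ι} × {p94} = {(θ,p94), (ι,p94)}
  {ι} × {p92, p94} = {(ι,p92), (ι,p94)}
  {ι} × {p93, p94} = {(ι,p93), (ι,p94)}
  {θ} × {p92, p93, p94} = {(θ,p92), (θ,p93), (θ,p94)}
  {ι} × {p92, p93, p94} = {(ι,p92), (ι,p93), (ι,p94)}
  {θ, ι} × {p92, p94} = {(θ,p92), (θ,p94), (ι,p92), (ι,p94)}
  {θ, ι} × {p93, p94} = {(θ,p93), (θ,p94), (ι,p93), (ι,p94)}
  {θ, ι} × {p92, p93, p94} = {(θ,p92), (θ,p93), (θ,p94), (ι,p92), (ι,p93), (ι,p94)}
These 16 distinct sets form the basis B.
Close under arbitrary unions to get τ_{X×Y}; counting gives |τ_{X×Y}| = 36.


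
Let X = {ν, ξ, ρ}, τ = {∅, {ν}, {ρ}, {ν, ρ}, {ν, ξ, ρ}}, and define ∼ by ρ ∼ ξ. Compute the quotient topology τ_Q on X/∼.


X/∼ = {[ν], [ξ=ρ]}; |τ_Q| = 3.

Equivalence classes: [ν], [ξ=ρ].
Quotient map π: X → X/∼ sends ν ↦ [ν], ξ ↦ [ξ=ρ], ρ ↦ [ξ=ρ].
For each subset V ⊆ X/∼, compute π^{-1}(V) ⊆ X and check whether π^{-1}(V) ∈ τ. V is open in τ_Q iff π^{-1}(V) ∈ τ.
  V = {}: π^{-1}(V) = ∅ ∈ τ ✓.
  V = {[ν]}: π^{-1}(V) = {ν} ∈ τ ✓.
  V = {[ξ=ρ]}: π^{-1}(V) = {ξ, ρ} ∉ τ ✗.
  V = {[ν], [ξ=ρ]}: π^{-1}(V) = {ν, ξ, ρ} ∈ τ ✓.
Open sets in the quotient: τ_Q = {{}, {[ν]}, {[ν], [ξ=ρ]}} (3 elements).


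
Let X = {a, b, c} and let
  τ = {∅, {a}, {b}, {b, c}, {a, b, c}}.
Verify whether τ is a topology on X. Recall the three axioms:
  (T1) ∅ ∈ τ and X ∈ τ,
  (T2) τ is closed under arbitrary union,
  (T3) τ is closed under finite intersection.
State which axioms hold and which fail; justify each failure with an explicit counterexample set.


τ is NOT a topology on X.

Axiom (T1): ∅ ∈ τ? Yes; X ∈ τ? Yes.
Axiom (T2/T3): check pairwise unions and intersections of members of τ.
Counterexample for (T2): {a} ∪ {b} = {a, b} ∉ τ. Therefore τ is NOT a topology.


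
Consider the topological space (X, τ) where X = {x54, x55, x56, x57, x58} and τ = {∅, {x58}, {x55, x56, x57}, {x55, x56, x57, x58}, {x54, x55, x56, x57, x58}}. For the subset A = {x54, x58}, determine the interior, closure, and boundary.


int(A) = {x58}, cl(A) = {x54, x58}, ∂A = {x54}.

Closed sets in (X, τ) are complements of opens:
  closed(X, τ) = {∅, {x54}, {x54, x58}, {x54, x55, x56, x57}, {x54, x55, x56, x57, x58}}.
int(A) = ⋃ {U ∈ τ : U ⊆ A}. Opens contained in A: ∅, {x58}.
Taking the union of these: int(A) = {x58}.
cl(A) = ⋂ {C closed : A ⊆ C}. Closed sets containing A: {x54, x58}, {x54, x55, x56, x57, x58}.
Intersecting these: cl(A) = {x54, x58}.
∂A = cl(A) ∖ int(A) = {x54, x58} ∖ {x58} = {x54}.


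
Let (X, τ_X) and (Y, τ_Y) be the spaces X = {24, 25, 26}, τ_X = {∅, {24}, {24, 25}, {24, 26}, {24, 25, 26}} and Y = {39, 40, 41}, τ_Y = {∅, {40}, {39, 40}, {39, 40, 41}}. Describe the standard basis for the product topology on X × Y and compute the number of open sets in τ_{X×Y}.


Basis B = {∅ × ∅, {24} × {40}, {24} × {39, 40}, {24, 25} × {40}, {24, 26} × {40}, {24} × {39, 40, 41}, {24, 25, 26} × {40}, {24, 25} × {39, 40}, {24, 26} × {39, 40}, {24, 25} × {39, 40, 41}, {24, 26} × {39, 40, 41}, {24, 25, 26} × {39, 40}, {24, 25, 26} × {39, 40, 41}}; |τ_{X×Y}| = 30.

Enumerate products U × V with U ∈ τ_X, V ∈ τ_Y (deduplicated):
  ∅ × ∅ = {} (∅)
  {24} × {40} = {(24,40)}
  {24} × {39, 40} = {(24,39), (24,40)}
  {24, 25} × {40} = {(24,40), (25,40)}
  {24, 26} × {40} = {(24,40), (26,40)}
  {24} × {39, 40, 41} = {(24,39), (24,40), (24,41)}
  {24, 25, 26} × {40} = {(24,40), (25,40), (26,40)}
  {24, 25} × {39, 40} = {(24,39), (24,40), (25,39), (25,40)}
  {24, 26} × {39, 40} = {(24,39), (24,40), (26,39), (26,40)}
  {24, 25} × {39, 40, 41} = {(24,39), (24,40), (24,41), (25,39), (25,40), (25,41)}
  {24, 26} × {39, 40, 41} = {(24,39), (24,40), (24,41), (26,39), (26,40), (26,41)}
  {24, 25, 26} × {39, 40} = {(24,39), (24,40), (25,39), (25,40), (26,39), (26,40)}
  {24, 25, 26} × {39, 40, 41} = {(24,39), (24,40), (24,41), (25,39), (25,40), (25,41), (26,39), (26,40), (26,41)}
These 13 distinct sets form the basis B.
Close under arbitrary unions to get τ_{X×Y}; counting gives |τ_{X×Y}| = 30.


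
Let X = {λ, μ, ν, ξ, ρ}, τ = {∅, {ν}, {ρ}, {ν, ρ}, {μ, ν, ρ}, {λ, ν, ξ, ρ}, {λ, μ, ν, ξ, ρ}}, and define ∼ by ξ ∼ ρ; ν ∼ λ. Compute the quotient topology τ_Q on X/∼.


X/∼ = {[λ=ν], [μ], [ξ=ρ]}; |τ_Q| = 3.

Equivalence classes: [λ=ν], [μ], [ξ=ρ].
Quotient map π: X → X/∼ sends λ ↦ [λ=ν], μ ↦ [μ], ν ↦ [λ=ν], ξ ↦ [ξ=ρ], ρ ↦ [ξ=ρ].
For each subset V ⊆ X/∼, compute π^{-1}(V) ⊆ X and check whether π^{-1}(V) ∈ τ. V is open in τ_Q iff π^{-1}(V) ∈ τ.
  V = {}: π^{-1}(V) = ∅ ∈ τ ✓.
  V = {[λ=ν]}: π^{-1}(V) = {λ, ν} ∉ τ ✗.
  V = {[μ]}: π^{-1}(V) = {μ} ∉ τ ✗.
  V = {[λ=ν], [μ]}: π^{-1}(V) = {λ, μ, ν} ∉ τ ✗.
  V = {[ξ=ρ]}: π^{-1}(V) = {ξ, ρ} ∉ τ ✗.
  V = {[λ=ν], [ξ=ρ]}: π^{-1}(V) = {λ, ν, ξ, ρ} ∈ τ ✓.
  V = {[μ], [ξ=ρ]}: π^{-1}(V) = {μ, ξ, ρ} ∉ τ ✗.
  V = {[λ=ν], [μ], [ξ=ρ]}: π^{-1}(V) = {λ, μ, ν, ξ, ρ} ∈ τ ✓.
Open sets in the quotient: τ_Q = {{}, {[λ=ν], [ξ=ρ]}, {[λ=ν], [μ], [ξ=ρ]}} (3 elements).


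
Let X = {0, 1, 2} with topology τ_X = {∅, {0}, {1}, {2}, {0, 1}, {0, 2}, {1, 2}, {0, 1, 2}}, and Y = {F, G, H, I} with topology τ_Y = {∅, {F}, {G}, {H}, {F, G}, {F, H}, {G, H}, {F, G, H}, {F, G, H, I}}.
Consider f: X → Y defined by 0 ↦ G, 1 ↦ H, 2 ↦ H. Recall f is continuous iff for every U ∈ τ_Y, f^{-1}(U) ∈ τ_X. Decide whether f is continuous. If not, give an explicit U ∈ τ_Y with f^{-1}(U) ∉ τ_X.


f IS continuous.

Compute f^{-1}(U) for each U ∈ τ_Y:
  U = ∅: f^{-1}(U) = ∅ ∈ τ_X ✓.
  U = {F}: f^{-1}(U) = ∅ ∈ τ_X ✓.
  U = {G}: f^{-1}(U) = {0} ∈ τ_X ✓.
  U = {H}: f^{-1}(U) = {1, 2} ∈ τ_X ✓.
  U = {F, G}: f^{-1}(U) = {0} ∈ τ_X ✓.
  U = {F, H}: f^{-1}(U) = {1, 2} ∈ τ_X ✓.
  U = {G, H}: f^{-1}(U) = {0, 1, 2} ∈ τ_X ✓.
  U = {F, G, H}: f^{-1}(U) = {0, 1, 2} ∈ τ_X ✓.
  U = {F, G, H, I}: f^{-1}(U) = {0, 1, 2} ∈ τ_X ✓.
Every preimage lies in τ_X, so f IS continuous.


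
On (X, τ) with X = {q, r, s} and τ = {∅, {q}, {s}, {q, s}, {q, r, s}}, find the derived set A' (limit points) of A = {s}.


A' = {r}

For each x ∈ X, list the open sets U ∈ τ with x ∈ U, then check whether U ∩ (A ∖ {x}) ≠ ∅ for every such U.
  x = q: open {q} ∋ x has {q} ∩ (A ∖ {q}) = ∅, so x is NOT a limit point.
  x = r: opens ∋ x are {q, r, s}; each meets A ∖ {r}, so x IS a limit point.
  x = s: open {s} ∋ x has {s} ∩ (A ∖ {s}) = ∅, so x is NOT a limit point.
Collecting: A' = {r}.


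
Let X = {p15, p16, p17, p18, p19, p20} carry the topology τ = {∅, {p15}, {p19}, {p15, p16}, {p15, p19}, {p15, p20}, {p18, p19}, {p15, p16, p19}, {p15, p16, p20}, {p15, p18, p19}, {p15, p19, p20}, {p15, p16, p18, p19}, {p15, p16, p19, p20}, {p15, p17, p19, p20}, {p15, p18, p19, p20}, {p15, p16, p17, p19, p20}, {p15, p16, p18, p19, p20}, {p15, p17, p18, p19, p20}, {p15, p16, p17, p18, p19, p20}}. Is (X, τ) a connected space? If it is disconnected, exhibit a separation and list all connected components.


(X, τ) is connected.

Find clopen sets (U ∈ τ with X ∖ U ∈ τ):
  U = ∅, X ∖ U = {p15, p16, p17, p18, p19, p20} — both open, so U is clopen.
  U = {p15, p16, p17, p18, p19, p20}, X ∖ U = ∅ — both open, so U is clopen.
Only trivial clopens (∅ and X) exist, so (X, τ) is connected.
Compute connected components by grouping points that agree on all clopens:
  component: {p15, p16, p17, p18, p19, p20}


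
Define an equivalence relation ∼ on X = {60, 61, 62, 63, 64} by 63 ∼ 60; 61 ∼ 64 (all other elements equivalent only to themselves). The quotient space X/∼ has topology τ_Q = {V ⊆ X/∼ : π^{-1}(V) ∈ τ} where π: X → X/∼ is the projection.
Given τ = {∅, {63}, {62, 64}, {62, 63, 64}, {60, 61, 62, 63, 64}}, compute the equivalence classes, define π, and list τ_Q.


X/∼ = {[60=63], [61=64], [62]}; |τ_Q| = 2.

Equivalence classes: [60=63], [61=64], [62].
Quotient map π: X → X/∼ sends 60 ↦ [60=63], 61 ↦ [61=64], 62 ↦ [62], 63 ↦ [60=63], 64 ↦ [61=64].
For each subset V ⊆ X/∼, compute π^{-1}(V) ⊆ X and check whether π^{-1}(V) ∈ τ. V is open in τ_Q iff π^{-1}(V) ∈ τ.
  V = {}: π^{-1}(V) = ∅ ∈ τ ✓.
  V = {[60=63]}: π^{-1}(V) = {60, 63} ∉ τ ✗.
  V = {[61=64]}: π^{-1}(V) = {61, 64} ∉ τ ✗.
  V = {[60=63], [61=64]}: π^{-1}(V) = {60, 61, 63, 64} ∉ τ ✗.
  V = {[62]}: π^{-1}(V) = {62} ∉ τ ✗.
  V = {[60=63], [62]}: π^{-1}(V) = {60, 62, 63} ∉ τ ✗.
  V = {[61=64], [62]}: π^{-1}(V) = {61, 62, 64} ∉ τ ✗.
  V = {[60=63], [61=64], [62]}: π^{-1}(V) = {60, 61, 62, 63, 64} ∈ τ ✓.
Open sets in the quotient: τ_Q = {{}, {[60=63], [61=64], [62]}} (2 elements).


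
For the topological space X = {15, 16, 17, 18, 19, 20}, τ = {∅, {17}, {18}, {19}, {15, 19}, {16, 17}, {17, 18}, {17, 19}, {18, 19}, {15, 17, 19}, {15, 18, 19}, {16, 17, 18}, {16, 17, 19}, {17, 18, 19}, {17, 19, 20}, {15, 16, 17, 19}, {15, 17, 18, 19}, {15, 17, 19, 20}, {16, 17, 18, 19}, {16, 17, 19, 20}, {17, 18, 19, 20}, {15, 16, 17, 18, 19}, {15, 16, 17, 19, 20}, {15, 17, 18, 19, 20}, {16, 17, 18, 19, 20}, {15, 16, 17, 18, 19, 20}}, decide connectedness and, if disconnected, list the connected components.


(X, τ) is disconnected; components = [{18}, {15, 16, 17, 19, 20}].

Find clopen sets (U ∈ τ with X ∖ U ∈ τ):
  U = ∅, X ∖ U = {15, 16, 17, 18, 19, 20} — both open, so U is clopen.
  U = {18}, X ∖ U = {15, 16, 17, 19, 20} — both open, so U is clopen.
  U = {15, 16, 17, 19, 20}, X ∖ U = {18} — both open, so U is clopen.
  U = {15, 16, 17, 18, 19, 20}, X ∖ U = ∅ — both open, so U is clopen.
Nontrivial clopen(s) exist: e.g. {18}. So (X, τ) is disconnected.
Compute connected components by grouping points that agree on all clopens:
  component: {18}
  component: {15, 16, 17, 19, 20}


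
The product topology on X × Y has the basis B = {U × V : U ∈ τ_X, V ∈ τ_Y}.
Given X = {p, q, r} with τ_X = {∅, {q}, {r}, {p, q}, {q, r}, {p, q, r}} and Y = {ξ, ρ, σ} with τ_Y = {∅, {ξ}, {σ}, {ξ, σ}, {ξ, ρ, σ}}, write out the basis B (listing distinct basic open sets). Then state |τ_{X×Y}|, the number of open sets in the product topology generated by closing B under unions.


Basis B = {∅ × ∅, {q} × {ξ}, {q} × {σ}, {r} × {ξ}, {r} × {σ}, {p, q} × {ξ}, {p, q} × {σ}, {q} × {ξ, σ}, {q, r} × {ξ}, {q, r} × {σ}, {r} × {ξ, σ}, {p, q, r} × {ξ}, {p, q, r} × {σ}, {q} × {ξ, ρ, σ}, {r} × {ξ, ρ, σ}, {p, q} × {ξ, σ}, {q, r} × {ξ, σ}, {p, q} × {ξ, ρ, σ}, {p, q, r} × {ξ, σ}, {q, r} × {ξ, ρ, σ}, {p, q, r} × {ξ, ρ, σ}}; |τ_{X×Y}| = 70.

Enumerate products U × V with U ∈ τ_X, V ∈ τ_Y (deduplicated):
  ∅ × ∅ = {} (∅)
  {q} × {ξ} = {(q,ξ)}
  {q} × {σ} = {(q,σ)}
  {r} × {ξ} = {(r,ξ)}
  {r} × {σ} = {(r,σ)}
  {p, q} × {ξ} = {(p,ξ), (q,ξ)}
  {p, q} × {σ} = {(p,σ), (q,σ)}
  {q} × {ξ, σ} = {(q,ξ), (q,σ)}
  {q, r} × {ξ} = {(q,ξ), (r,ξ)}
  {q, r} × {σ} = {(q,σ), (r,σ)}
  {r} × {ξ, σ} = {(r,ξ), (r,σ)}
  {p, q, r} × {ξ} = {(p,ξ), (q,ξ), (r,ξ)}
  {p, q, r} × {σ} = {(p,σ), (q,σ), (r,σ)}
  {q} × {ξ, ρ, σ} = {(q,ξ), (q,ρ), (q,σ)}
  {r} × {ξ, ρ, σ} = {(r,ξ), (r,ρ), (r,σ)}
  {p, q} × {ξ, σ} = {(p,ξ), (p,σ), (q,ξ), (q,σ)}
  {q, r} × {ξ, σ} = {(q,ξ), (q,σ), (r,ξ), (r,σ)}
  {p, q} × {ξ, ρ, σ} = {(p,ξ), (p,ρ), (p,σ), (q,ξ), (q,ρ), (q,σ)}
  {p, q, r} × {ξ, σ} = {(p,ξ), (p,σ), (q,ξ), (q,σ), (r,ξ), (r,σ)}
  {q, r} × {ξ, ρ, σ} = {(q,ξ), (q,ρ), (q,σ), (r,ξ), (r,ρ), (r,σ)}
  {p, q, r} × {ξ, ρ, σ} = {(p,ξ), (p,ρ), (p,σ), (q,ξ), (q,ρ), (q,σ), (r,ξ), (r,ρ), (r,σ)}
These 21 distinct sets form the basis B.
Close under arbitrary unions to get τ_{X×Y}; counting gives |τ_{X×Y}| = 70.


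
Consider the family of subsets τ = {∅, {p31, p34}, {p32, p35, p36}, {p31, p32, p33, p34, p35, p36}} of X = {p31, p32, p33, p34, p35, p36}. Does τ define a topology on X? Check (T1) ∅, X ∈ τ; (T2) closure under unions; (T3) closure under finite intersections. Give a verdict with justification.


τ is NOT a topology on X.

Axiom (T1): ∅ ∈ τ? Yes; X ∈ τ? Yes.
Axiom (T2/T3): check pairwise unions and intersections of members of τ.
Counterexample for (T2): {p31, p34} ∪ {p32, p35, p36} = {p31, p32, p34, p35, p36} ∉ τ. Therefore τ is NOT a topology.


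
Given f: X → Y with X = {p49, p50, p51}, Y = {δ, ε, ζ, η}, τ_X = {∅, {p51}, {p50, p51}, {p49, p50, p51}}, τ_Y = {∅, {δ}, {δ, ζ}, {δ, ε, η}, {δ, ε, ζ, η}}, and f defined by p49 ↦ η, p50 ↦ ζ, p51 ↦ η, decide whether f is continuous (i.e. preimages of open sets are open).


f is NOT continuous.

Compute f^{-1}(U) for each U ∈ τ_Y:
  U = ∅: f^{-1}(U) = ∅ ∈ τ_X ✓.
  U = {δ}: f^{-1}(U) = ∅ ∈ τ_X ✓.
  U = {δ, ζ}: f^{-1}(U) = {p50} ∉ τ_X ✗.
  U = {δ, ε, η}: f^{-1}(U) = {p49, p51} ∉ τ_X ✗.
  U = {δ, ε, ζ, η}: f^{-1}(U) = {p49, p50, p51} ∈ τ_X ✓.
Found U = {δ, ζ} with f^{-1}(U) = {p50} not in τ_X. Therefore f is NOT continuous.


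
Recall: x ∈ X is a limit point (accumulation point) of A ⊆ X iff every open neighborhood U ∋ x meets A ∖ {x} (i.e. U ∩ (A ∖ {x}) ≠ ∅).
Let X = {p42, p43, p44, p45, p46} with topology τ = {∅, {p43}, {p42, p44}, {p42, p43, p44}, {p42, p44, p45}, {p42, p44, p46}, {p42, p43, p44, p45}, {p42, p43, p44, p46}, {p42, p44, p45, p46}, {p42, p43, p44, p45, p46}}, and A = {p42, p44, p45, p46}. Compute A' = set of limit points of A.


A' = {p42, p44, p45, p46}

For each x ∈ X, list the open sets U ∈ τ with x ∈ U, then check whether U ∩ (A ∖ {x}) ≠ ∅ for every such U.
  x = p42: opens ∋ x are {p42, p44}, {p42, p43, p44}, {p42, p44, p45}, {p42, p44, p46}, {p42, p43, p44, p45}, {p42, p43, p44, p46}, {p42, p44, p45, p46}, {p42, p43, p44, p45, p46}; each meets A ∖ {p42}, so x IS a limit point.
  x = p43: open {p43} ∋ x has {p43} ∩ (A ∖ {p43}) = ∅, so x is NOT a limit point.
  x = p44: opens ∋ x are {p42, p44}, {p42, p43, p44}, {p42, p44, p45}, {p42, p44, p46}, {p42, p43, p44, p45}, {p42, p43, p44, p46}, {p42, p44, p45, p46}, {p42, p43, p44, p45, p46}; each meets A ∖ {p44}, so x IS a limit point.
  x = p45: opens ∋ x are {p42, p44, p45}, {p42, p43, p44, p45}, {p42, p44, p45, p46}, {p42, p43, p44, p45, p46}; each meets A ∖ {p45}, so x IS a limit point.
  x = p46: opens ∋ x are {p42, p44, p46}, {p42, p43, p44, p46}, {p42, p44, p45, p46}, {p42, p43, p44, p45, p46}; each meets A ∖ {p46}, so x IS a limit point.
Collecting: A' = {p42, p44, p45, p46}.


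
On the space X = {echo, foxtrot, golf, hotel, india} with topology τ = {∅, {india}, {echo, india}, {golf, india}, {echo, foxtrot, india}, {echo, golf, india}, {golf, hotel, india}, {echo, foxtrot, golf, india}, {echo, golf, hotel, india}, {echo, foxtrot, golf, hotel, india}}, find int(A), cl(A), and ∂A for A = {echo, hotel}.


int(A) = ∅, cl(A) = {echo, foxtrot, hotel}, ∂A = {echo, foxtrot, hotel}.

Closed sets in (X, τ) are complements of opens:
  closed(X, τ) = {∅, {foxtrot}, {hotel}, {echo, foxtrot}, {foxtrot, hotel}, {golf, hotel}, {echo, foxtrot, hotel}, {foxtrot, golf, hotel}, {echo, foxtrot, golf, hotel}, {echo, foxtrot, golf, hotel, india}}.
int(A) = ⋃ {U ∈ τ : U ⊆ A}. Opens contained in A: ∅.
Taking the union of these: int(A) = ∅.
cl(A) = ⋂ {C closed : A ⊆ C}. Closed sets containing A: {echo, foxtrot, hotel}, {echo, foxtrot, golf, hotel}, {echo, foxtrot, golf, hotel, india}.
Intersecting these: cl(A) = {echo, foxtrot, hotel}.
∂A = cl(A) ∖ int(A) = {echo, foxtrot, hotel} ∖ ∅ = {echo, foxtrot, hotel}.


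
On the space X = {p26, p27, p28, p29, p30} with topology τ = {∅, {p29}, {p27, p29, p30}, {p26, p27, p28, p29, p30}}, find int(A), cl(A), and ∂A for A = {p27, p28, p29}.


int(A) = {p29}, cl(A) = {p26, p27, p28, p29, p30}, ∂A = {p26, p27, p28, p30}.

Closed sets in (X, τ) are complements of opens:
  closed(X, τ) = {∅, {p26, p28}, {p26, p27, p28, p30}, {p26, p27, p28, p29, p30}}.
int(A) = ⋃ {U ∈ τ : U ⊆ A}. Opens contained in A: ∅, {p29}.
Taking the union of these: int(A) = {p29}.
cl(A) = ⋂ {C closed : A ⊆ C}. Closed sets containing A: {p26, p27, p28, p29, p30}.
Intersecting these: cl(A) = {p26, p27, p28, p29, p30}.
∂A = cl(A) ∖ int(A) = {p26, p27, p28, p29, p30} ∖ {p29} = {p26, p27, p28, p30}.


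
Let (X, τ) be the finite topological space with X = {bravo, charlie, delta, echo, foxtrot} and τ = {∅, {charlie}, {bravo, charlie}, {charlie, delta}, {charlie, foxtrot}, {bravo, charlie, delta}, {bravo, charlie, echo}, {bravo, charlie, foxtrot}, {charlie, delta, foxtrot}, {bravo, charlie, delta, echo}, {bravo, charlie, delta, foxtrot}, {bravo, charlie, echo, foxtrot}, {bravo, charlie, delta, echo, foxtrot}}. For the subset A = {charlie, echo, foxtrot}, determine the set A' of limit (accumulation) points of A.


A' = {bravo, delta, echo, foxtrot}

For each x ∈ X, list the open sets U ∈ τ with x ∈ U, then check whether U ∩ (A ∖ {x}) ≠ ∅ for every such U.
  x = bravo: opens ∋ x are {bravo, charlie}, {bravo, charlie, delta}, {bravo, charlie, echo}, {bravo, charlie, foxtrot}, {bravo, charlie, delta, echo}, {bravo, charlie, delta, foxtrot}, {bravo, charlie, echo, foxtrot}, {bravo, charlie, delta, echo, foxtrot}; each meets A ∖ {bravo}, so x IS a limit point.
  x = charlie: open {charlie} ∋ x has {charlie} ∩ (A ∖ {charlie}) = ∅, so x is NOT a limit point.
  x = delta: opens ∋ x are {charlie, delta}, {bravo, charlie, delta}, {charlie, delta, foxtrot}, {bravo, charlie, delta, echo}, {bravo, charlie, delta, foxtrot}, {bravo, charlie, delta, echo, foxtrot}; each meets A ∖ {delta}, so x IS a limit point.
  x = echo: opens ∋ x are {bravo, charlie, echo}, {bravo, charlie, delta, echo}, {bravo, charlie, echo, foxtrot}, {bravo, charlie, delta, echo, foxtrot}; each meets A ∖ {echo}, so x IS a limit point.
  x = foxtrot: opens ∋ x are {charlie, foxtrot}, {bravo, charlie, foxtrot}, {charlie, delta, foxtrot}, {bravo, charlie, delta, foxtrot}, {bravo, charlie, echo, foxtrot}, {bravo, charlie, delta, echo, foxtrot}; each meets A ∖ {foxtrot}, so x IS a limit point.
Collecting: A' = {bravo, delta, echo, foxtrot}.


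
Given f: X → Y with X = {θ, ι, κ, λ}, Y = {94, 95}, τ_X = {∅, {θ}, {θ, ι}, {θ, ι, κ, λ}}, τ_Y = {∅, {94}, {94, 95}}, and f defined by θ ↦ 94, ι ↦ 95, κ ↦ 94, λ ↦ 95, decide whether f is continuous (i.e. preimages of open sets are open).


f is NOT continuous.

Compute f^{-1}(U) for each U ∈ τ_Y:
  U = ∅: f^{-1}(U) = ∅ ∈ τ_X ✓.
  U = {94}: f^{-1}(U) = {θ, κ} ∉ τ_X ✗.
  U = {94, 95}: f^{-1}(U) = {θ, ι, κ, λ} ∈ τ_X ✓.
Found U = {94} with f^{-1}(U) = {θ, κ} not in τ_X. Therefore f is NOT continuous.


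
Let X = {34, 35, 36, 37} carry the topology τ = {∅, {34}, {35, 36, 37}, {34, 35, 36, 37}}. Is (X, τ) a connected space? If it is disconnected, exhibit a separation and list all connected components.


(X, τ) is disconnected; components = [{34}, {35, 36, 37}].

Find clopen sets (U ∈ τ with X ∖ U ∈ τ):
  U = ∅, X ∖ U = {34, 35, 36, 37} — both open, so U is clopen.
  U = {34}, X ∖ U = {35, 36, 37} — both open, so U is clopen.
  U = {35, 36, 37}, X ∖ U = {34} — both open, so U is clopen.
  U = {34, 35, 36, 37}, X ∖ U = ∅ — both open, so U is clopen.
Nontrivial clopen(s) exist: e.g. {35, 36, 37}. So (X, τ) is disconnected.
Compute connected components by grouping points that agree on all clopens:
  component: {34}
  component: {35, 36, 37}


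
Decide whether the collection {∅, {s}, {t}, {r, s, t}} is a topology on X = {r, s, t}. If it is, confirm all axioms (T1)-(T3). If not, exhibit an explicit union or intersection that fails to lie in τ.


τ is NOT a topology on X.

Axiom (T1): ∅ ∈ τ? Yes; X ∈ τ? Yes.
Axiom (T2/T3): check pairwise unions and intersections of members of τ.
Counterexample for (T2): {s} ∪ {t} = {s, t} ∉ τ. Therefore τ is NOT a topology.


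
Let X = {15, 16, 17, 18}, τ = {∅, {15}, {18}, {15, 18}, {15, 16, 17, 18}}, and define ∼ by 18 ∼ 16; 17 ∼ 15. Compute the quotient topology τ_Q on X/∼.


X/∼ = {[15=17], [16=18]}; |τ_Q| = 2.

Equivalence classes: [15=17], [16=18].
Quotient map π: X → X/∼ sends 15 ↦ [15=17], 16 ↦ [16=18], 17 ↦ [15=17], 18 ↦ [16=18].
For each subset V ⊆ X/∼, compute π^{-1}(V) ⊆ X and check whether π^{-1}(V) ∈ τ. V is open in τ_Q iff π^{-1}(V) ∈ τ.
  V = {}: π^{-1}(V) = ∅ ∈ τ ✓.
  V = {[15=17]}: π^{-1}(V) = {15, 17} ∉ τ ✗.
  V = {[16=18]}: π^{-1}(V) = {16, 18} ∉ τ ✗.
  V = {[15=17], [16=18]}: π^{-1}(V) = {15, 16, 17, 18} ∈ τ ✓.
Open sets in the quotient: τ_Q = {{}, {[15=17], [16=18]}} (2 elements).


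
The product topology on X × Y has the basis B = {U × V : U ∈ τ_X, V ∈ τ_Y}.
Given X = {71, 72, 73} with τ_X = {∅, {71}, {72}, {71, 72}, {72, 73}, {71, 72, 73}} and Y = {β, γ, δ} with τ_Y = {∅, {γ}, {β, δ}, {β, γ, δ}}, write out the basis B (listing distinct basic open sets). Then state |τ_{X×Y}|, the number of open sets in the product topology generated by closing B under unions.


Basis B = {∅ × ∅, {71} × {γ}, {72} × {γ}, {71} × {β, δ}, {71, 72} × {γ}, {72} × {β, δ}, {72, 73} × {γ}, {71} × {β, γ, δ}, {71, 72, 73} × {γ}, {72} × {β, γ, δ}, {71, 72} × {β, δ}, {72, 73} × {β, δ}, {71, 72} × {β, γ, δ}, {71, 72, 73} × {β, δ}, {72, 73} × {β, γ, δ}, {71, 72, 73} × {β, γ, δ}}; |τ_{X×Y}| = 36.

Enumerate products U × V with U ∈ τ_X, V ∈ τ_Y (deduplicated):
  ∅ × ∅ = {} (∅)
  {71} × {γ} = {(71,γ)}
  {72} × {γ} = {(72,γ)}
  {71} × {β, δ} = {(71,β), (71,δ)}
  {71, 72} × {γ} = {(71,γ), (72,γ)}
  {72} × {β, δ} = {(72,β), (72,δ)}
  {72, 73} × {γ} = {(72,γ), (73,γ)}
  {71} × {β, γ, δ} = {(71,β), (71,γ), (71,δ)}
  {71, 72, 73} × {γ} = {(71,γ), (72,γ), (73,γ)}
  {72} × {β, γ, δ} = {(72,β), (72,γ), (72,δ)}
  {71, 72} × {β, δ} = {(71,β), (71,δ), (72,β), (72,δ)}
  {72, 73} × {β, δ} = {(72,β), (72,δ), (73,β), (73,δ)}
  {71, 72} × {β, γ, δ} = {(71,β), (71,γ), (71,δ), (72,β), (72,γ), (72,δ)}
  {71, 72, 73} × {β, δ} = {(71,β), (71,δ), (72,β), (72,δ), (73,β), (73,δ)}
  {72, 73} × {β, γ, δ} = {(72,β), (72,γ), (72,δ), (73,β), (73,γ), (73,δ)}
  {71, 72, 73} × {β, γ, δ} = {(71,β), (71,γ), (71,δ), (72,β), (72,γ), (72,δ), (73,β), (73,γ), (73,δ)}
These 16 distinct sets form the basis B.
Close under arbitrary unions to get τ_{X×Y}; counting gives |τ_{X×Y}| = 36.


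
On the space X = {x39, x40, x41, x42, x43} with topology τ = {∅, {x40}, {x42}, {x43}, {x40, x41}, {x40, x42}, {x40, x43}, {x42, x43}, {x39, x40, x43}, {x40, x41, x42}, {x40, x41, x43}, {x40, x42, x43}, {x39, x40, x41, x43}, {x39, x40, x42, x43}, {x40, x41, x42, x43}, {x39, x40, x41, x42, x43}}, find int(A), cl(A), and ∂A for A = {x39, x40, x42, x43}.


int(A) = {x39, x40, x42, x43}, cl(A) = {x39, x40, x41, x42, x43}, ∂A = {x41}.

Closed sets in (X, τ) are complements of opens:
  closed(X, τ) = {∅, {x39}, {x41}, {x42}, {x39, x41}, {x39, x42}, {x39, x43}, {x41, x42}, {x39, x40, x41}, {x39, x41, x42}, {x39, x41, x43}, {x39, x42, x43}, {x39, x40, x41, x42}, {x39, x40, x41, x43}, {x39, x41, x42, x43}, {x39, x40, x41, x42, x43}}.
int(A) = ⋃ {U ∈ τ : U ⊆ A}. Opens contained in A: ∅, {x40}, {x42}, {x43}, {x40, x42}, {x40, x43}, {x42, x43}, {x39, x40, x43}, {x40, x42, x43}, {x39, x40, x42, x43}.
Taking the union of these: int(A) = {x39, x40, x42, x43}.
cl(A) = ⋂ {C closed : A ⊆ C}. Closed sets containing A: {x39, x40, x41, x42, x43}.
Intersecting these: cl(A) = {x39, x40, x41, x42, x43}.
∂A = cl(A) ∖ int(A) = {x39, x40, x41, x42, x43} ∖ {x39, x40, x42, x43} = {x41}.


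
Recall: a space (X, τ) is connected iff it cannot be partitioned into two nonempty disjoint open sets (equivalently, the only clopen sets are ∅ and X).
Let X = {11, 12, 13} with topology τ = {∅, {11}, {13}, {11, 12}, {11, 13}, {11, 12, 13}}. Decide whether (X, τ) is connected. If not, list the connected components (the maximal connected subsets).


(X, τ) is disconnected; components = [{13}, {11, 12}].

Find clopen sets (U ∈ τ with X ∖ U ∈ τ):
  U = ∅, X ∖ U = {11, 12, 13} — both open, so U is clopen.
  U = {13}, X ∖ U = {11, 12} — both open, so U is clopen.
  U = {11, 12}, X ∖ U = {13} — both open, so U is clopen.
  U = {11, 12, 13}, X ∖ U = ∅ — both open, so U is clopen.
Nontrivial clopen(s) exist: e.g. {11, 12}. So (X, τ) is disconnected.
Compute connected components by grouping points that agree on all clopens:
  component: {13}
  component: {11, 12}


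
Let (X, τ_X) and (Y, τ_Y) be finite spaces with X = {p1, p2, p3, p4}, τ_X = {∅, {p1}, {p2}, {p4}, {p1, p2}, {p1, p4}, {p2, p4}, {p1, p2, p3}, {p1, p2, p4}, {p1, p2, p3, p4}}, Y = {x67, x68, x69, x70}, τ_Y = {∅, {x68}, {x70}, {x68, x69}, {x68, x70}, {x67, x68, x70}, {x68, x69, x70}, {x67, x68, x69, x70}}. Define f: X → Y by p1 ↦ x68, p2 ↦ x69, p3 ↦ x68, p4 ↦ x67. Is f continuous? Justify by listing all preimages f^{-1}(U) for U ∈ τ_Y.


f is NOT continuous.

Compute f^{-1}(U) for each U ∈ τ_Y:
  U = ∅: f^{-1}(U) = ∅ ∈ τ_X ✓.
  U = {x68}: f^{-1}(U) = {p1, p3} ∉ τ_X ✗.
  U = {x70}: f^{-1}(U) = ∅ ∈ τ_X ✓.
  U = {x68, x69}: f^{-1}(U) = {p1, p2, p3} ∈ τ_X ✓.
  U = {x68, x70}: f^{-1}(U) = {p1, p3} ∉ τ_X ✗.
  U = {x67, x68, x70}: f^{-1}(U) = {p1, p3, p4} ∉ τ_X ✗.
  U = {x68, x69, x70}: f^{-1}(U) = {p1, p2, p3} ∈ τ_X ✓.
  U = {x67, x68, x69, x70}: f^{-1}(U) = {p1, p2, p3, p4} ∈ τ_X ✓.
Found U = {x68} with f^{-1}(U) = {p1, p3} not in τ_X. Therefore f is NOT continuous.


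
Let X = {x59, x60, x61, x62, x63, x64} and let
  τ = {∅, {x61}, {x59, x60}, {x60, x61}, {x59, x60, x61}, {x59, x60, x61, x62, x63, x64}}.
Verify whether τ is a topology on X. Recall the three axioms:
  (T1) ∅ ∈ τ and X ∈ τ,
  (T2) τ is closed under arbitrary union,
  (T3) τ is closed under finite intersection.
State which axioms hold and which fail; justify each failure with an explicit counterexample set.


τ is NOT a topology on X.

Axiom (T1): ∅ ∈ τ? Yes; X ∈ τ? Yes.
Axiom (T2/T3): check pairwise unions and intersections of members of τ.
Counterexample for (T3): {x59, x60} ∩ {x60, x61} = {x60} ∉ τ. Therefore τ is NOT a topology.


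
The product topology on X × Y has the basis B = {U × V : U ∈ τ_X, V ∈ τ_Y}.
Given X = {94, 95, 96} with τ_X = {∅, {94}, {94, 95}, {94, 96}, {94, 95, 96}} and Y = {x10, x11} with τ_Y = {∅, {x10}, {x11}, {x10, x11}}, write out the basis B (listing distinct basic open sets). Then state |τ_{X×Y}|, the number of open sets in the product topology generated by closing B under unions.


Basis B = {∅ × ∅, {94} × {x10}, {94} × {x11}, {94} × {x10, x11}, {94, 95} × {x10}, {94, 96} × {x10}, {94, 95} × {x11}, {94, 96} × {x11}, {94, 95, 96} × {x10}, {94, 95, 96} × {x11}, {94, 95} × {x10, x11}, {94, 96} × {x10, x11}, {94, 95, 96} × {x10, x11}}; |τ_{X×Y}| = 25.

Enumerate products U × V with U ∈ τ_X, V ∈ τ_Y (deduplicated):
  ∅ × ∅ = {} (∅)
  {94} × {x10} = {(94,x10)}
  {94} × {x11} = {(94,x11)}
  {94} × {x10, x11} = {(94,x10), (94,x11)}
  {94, 95} × {x10} = {(94,x10), (95,x10)}
  {94, 96} × {x10} = {(94,x10), (96,x10)}
  {94, 95} × {x11} = {(94,x11), (95,x11)}
  {94, 96} × {x11} = {(94,x11), (96,x11)}
  {94, 95, 96} × {x10} = {(94,x10), (95,x10), (96,x10)}
  {94, 95, 96} × {x11} = {(94,x11), (95,x11), (96,x11)}
  {94, 95} × {x10, x11} = {(94,x10), (94,x11), (95,x10), (95,x11)}
  {94, 96} × {x10, x11} = {(94,x10), (94,x11), (96,x10), (96,x11)}
  {94, 95, 96} × {x10, x11} = {(94,x10), (94,x11), (95,x10), (95,x11), (96,x10), (96,x11)}
These 13 distinct sets form the basis B.
Close under arbitrary unions to get τ_{X×Y}; counting gives |τ_{X×Y}| = 25.
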